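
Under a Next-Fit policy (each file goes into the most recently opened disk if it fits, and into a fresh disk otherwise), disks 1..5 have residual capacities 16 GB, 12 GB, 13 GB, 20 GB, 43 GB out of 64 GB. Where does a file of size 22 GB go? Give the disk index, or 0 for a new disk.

5

Next-Fit only looks at disk 5, which has 43 GB free.
22 GB fits there.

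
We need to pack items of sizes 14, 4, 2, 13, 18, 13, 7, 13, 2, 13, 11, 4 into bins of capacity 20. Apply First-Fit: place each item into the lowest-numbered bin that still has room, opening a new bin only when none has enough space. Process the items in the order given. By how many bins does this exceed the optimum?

First-Fit: [14,4,2] [13,7] [18,2] [13,4] [13] [13] [11] → 7 bins.
7 items exceed 10 (half the capacity), and no two of those can share a bin, so at least 7 bins are needed.
So 7 is already optimal.

0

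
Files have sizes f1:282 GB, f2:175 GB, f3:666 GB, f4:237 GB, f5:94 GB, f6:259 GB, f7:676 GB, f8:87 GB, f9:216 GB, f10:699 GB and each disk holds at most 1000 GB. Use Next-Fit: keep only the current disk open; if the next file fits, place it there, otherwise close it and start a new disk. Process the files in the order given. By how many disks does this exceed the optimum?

Next-Fit: [282,175] [666,237,94] [259,676] [87,216] [699] → 5 disks.
Total size 3391 GB; any packing needs at least ⌈3391/1000⌉ = 4 disks.
An optimal packing achieves that bound: [699,282] [676,259] [666,237,94] [216,175,87] → 4 disks.
Excess: 5 − 4 = 1.

1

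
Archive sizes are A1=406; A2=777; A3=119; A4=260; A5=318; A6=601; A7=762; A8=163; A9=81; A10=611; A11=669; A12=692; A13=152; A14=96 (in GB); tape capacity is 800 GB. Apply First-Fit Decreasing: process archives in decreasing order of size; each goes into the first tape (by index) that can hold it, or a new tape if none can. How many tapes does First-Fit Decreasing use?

8

Sorted descending: 777, 762, 692, 669, 611, 601, 406, 318, 260, 163, 152, 119, 96, 81.
777 GB → tape 1 (remaining 23 GB)
762 GB → tape 2 (remaining 38 GB)
692 GB → tape 3 (remaining 108 GB)
669 GB → tape 4 (remaining 131 GB)
611 GB → tape 5 (remaining 189 GB)
601 GB → tape 6 (remaining 199 GB)
406 GB → tape 7 (remaining 394 GB)
318 GB → tape 7 (remaining 76 GB)
260 GB → tape 8 (remaining 540 GB)
163 GB → tape 5 (remaining 26 GB)
152 GB → tape 6 (remaining 47 GB)
119 GB → tape 4 (remaining 12 GB)
96 GB → tape 3 (remaining 12 GB)
81 GB → tape 8 (remaining 459 GB)
Final tapes: [777] [762] [692,96] [669,119] [611,163] [601,152] [406,318] [260,81].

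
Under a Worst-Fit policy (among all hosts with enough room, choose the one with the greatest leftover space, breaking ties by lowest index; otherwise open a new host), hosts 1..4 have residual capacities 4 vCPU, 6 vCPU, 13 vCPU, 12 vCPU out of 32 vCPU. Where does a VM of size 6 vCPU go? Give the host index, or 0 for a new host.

3

Hosts with room: host 2 (6 vCPU), host 3 (13 vCPU), host 4 (12 vCPU).
Most room is host 3 with 13 vCPU free.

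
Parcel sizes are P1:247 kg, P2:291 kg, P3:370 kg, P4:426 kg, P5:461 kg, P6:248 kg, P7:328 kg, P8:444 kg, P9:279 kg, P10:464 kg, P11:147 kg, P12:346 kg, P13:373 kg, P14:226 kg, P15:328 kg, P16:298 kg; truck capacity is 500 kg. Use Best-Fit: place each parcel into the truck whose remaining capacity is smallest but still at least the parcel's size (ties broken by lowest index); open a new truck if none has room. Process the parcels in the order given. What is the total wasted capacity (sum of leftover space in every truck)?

P1 (247 kg) → truck 1 (remaining 253 kg)
P2 (291 kg) → truck 2 (remaining 209 kg)
P3 (370 kg) → truck 3 (remaining 130 kg)
P4 (426 kg) → truck 4 (remaining 74 kg)
P5 (461 kg) → truck 5 (remaining 39 kg)
P6 (248 kg) → truck 1 (remaining 5 kg)
P7 (328 kg) → truck 6 (remaining 172 kg)
P8 (444 kg) → truck 7 (remaining 56 kg)
P9 (279 kg) → truck 8 (remaining 221 kg)
P10 (464 kg) → truck 9 (remaining 36 kg)
P11 (147 kg) → truck 6 (remaining 25 kg)
P12 (346 kg) → truck 10 (remaining 154 kg)
P13 (373 kg) → truck 11 (remaining 127 kg)
P14 (226 kg) → truck 12 (remaining 274 kg)
P15 (328 kg) → truck 13 (remaining 172 kg)
P16 (298 kg) → truck 14 (remaining 202 kg)
14 trucks × 500 kg = 7000 kg; used 5276 kg; unused 1724 kg.

1724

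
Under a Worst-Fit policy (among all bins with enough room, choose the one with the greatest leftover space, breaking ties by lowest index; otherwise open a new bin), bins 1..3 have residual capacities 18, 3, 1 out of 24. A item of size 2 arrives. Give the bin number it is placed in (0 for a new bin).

1

Bins with room: bin 1 (18), bin 2 (3).
Most room is bin 1 with 18 free.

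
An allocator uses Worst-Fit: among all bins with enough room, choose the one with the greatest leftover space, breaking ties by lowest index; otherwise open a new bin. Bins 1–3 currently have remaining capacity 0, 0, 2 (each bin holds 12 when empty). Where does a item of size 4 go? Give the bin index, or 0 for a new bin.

0

No bin has ≥ 4 free, so a new bin is opened.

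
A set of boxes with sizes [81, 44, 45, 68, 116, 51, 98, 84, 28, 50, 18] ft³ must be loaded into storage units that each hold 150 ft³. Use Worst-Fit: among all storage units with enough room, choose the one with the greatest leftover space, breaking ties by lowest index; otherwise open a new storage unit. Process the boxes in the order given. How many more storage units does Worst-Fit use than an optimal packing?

1

Worst-Fit: [81,44] [45,68] [116] [51,98] [84,28] [50,18] → 6 storage units.
Total size 683 ft³; any packing needs at least ⌈683/150⌉ = 5 storage units.
An optimal packing achieves that bound: [116,28] [98,51] [84,50] [81,68] [45,44,18] → 5 storage units.
Excess: 6 − 5 = 1.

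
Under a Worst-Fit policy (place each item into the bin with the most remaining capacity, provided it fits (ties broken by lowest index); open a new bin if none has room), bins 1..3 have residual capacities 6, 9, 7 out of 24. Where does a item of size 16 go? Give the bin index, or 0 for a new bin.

No bin has ≥ 16 free, so a new bin is opened.

0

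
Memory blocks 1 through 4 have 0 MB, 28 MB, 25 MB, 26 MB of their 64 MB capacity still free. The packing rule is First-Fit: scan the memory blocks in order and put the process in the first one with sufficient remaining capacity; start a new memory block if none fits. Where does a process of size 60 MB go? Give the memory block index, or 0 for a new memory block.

No memory block has ≥ 60 MB free, so a new memory block is opened.

0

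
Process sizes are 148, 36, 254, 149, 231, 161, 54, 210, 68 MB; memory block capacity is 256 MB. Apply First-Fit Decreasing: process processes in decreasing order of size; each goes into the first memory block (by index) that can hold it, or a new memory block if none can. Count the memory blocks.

6 memory blocks

Sorted descending: 254, 231, 210, 161, 149, 148, 68, 54, 36.
Put 254 MB in memory block 1; 2 MB remain.
Put 231 MB in memory block 2; 25 MB remain.
Put 210 MB in memory block 3; 46 MB remain.
Put 161 MB in memory block 4; 95 MB remain.
Put 149 MB in memory block 5; 107 MB remain.
Put 148 MB in memory block 6; 108 MB remain.
Put 68 MB in memory block 4; 27 MB remain.
Put 54 MB in memory block 5; 53 MB remain.
Put 36 MB in memory block 3; 10 MB remain.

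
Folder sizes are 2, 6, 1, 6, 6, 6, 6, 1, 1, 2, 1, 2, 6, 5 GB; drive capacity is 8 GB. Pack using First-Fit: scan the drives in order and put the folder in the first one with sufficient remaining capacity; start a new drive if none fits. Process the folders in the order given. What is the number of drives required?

drive 1: place 2 GB, 6 GB left
drive 1: place 6 GB, 0 GB left
drive 2: place 1 GB, 7 GB left
drive 2: place 6 GB, 1 GB left
drive 3: place 6 GB, 2 GB left
drive 4: place 6 GB, 2 GB left
drive 5: place 6 GB, 2 GB left
drive 2: place 1 GB, 0 GB left
drive 3: place 1 GB, 1 GB left
drive 4: place 2 GB, 0 GB left
drive 3: place 1 GB, 0 GB left
drive 5: place 2 GB, 0 GB left
drive 6: place 6 GB, 2 GB left
drive 7: place 5 GB, 3 GB left

7 drives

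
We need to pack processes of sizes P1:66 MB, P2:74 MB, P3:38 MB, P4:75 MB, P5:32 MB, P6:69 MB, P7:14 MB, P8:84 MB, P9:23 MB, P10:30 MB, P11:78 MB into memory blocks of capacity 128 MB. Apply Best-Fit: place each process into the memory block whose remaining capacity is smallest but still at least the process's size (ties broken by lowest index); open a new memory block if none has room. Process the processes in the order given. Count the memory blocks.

Put P1 (66 MB) in memory block 1; 62 MB remain.
Put P2 (74 MB) in memory block 2; 54 MB remain.
Put P3 (38 MB) in memory block 2; 16 MB remain.
Put P4 (75 MB) in memory block 3; 53 MB remain.
Put P5 (32 MB) in memory block 3; 21 MB remain.
Put P6 (69 MB) in memory block 4; 59 MB remain.
Put P7 (14 MB) in memory block 2; 2 MB remain.
Put P8 (84 MB) in memory block 5; 44 MB remain.
Put P9 (23 MB) in memory block 5; 21 MB remain.
Put P10 (30 MB) in memory block 4; 29 MB remain.
Put P11 (78 MB) in memory block 6; 50 MB remain.
Final memory blocks: [66] [74,38,14] [75,32] [69,30] [84,23] [78].

6 memory blocks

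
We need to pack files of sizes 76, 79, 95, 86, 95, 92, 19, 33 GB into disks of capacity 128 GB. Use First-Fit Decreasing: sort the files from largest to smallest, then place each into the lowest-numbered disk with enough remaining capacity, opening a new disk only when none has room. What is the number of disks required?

Sorted descending: 95, 95, 92, 86, 79, 76, 33, 19.
disk 1: place 95 GB, 33 GB left
disk 2: place 95 GB, 33 GB left
disk 3: place 92 GB, 36 GB left
disk 4: place 86 GB, 42 GB left
disk 5: place 79 GB, 49 GB left
disk 6: place 76 GB, 52 GB left
disk 1: place 33 GB, 0 GB left
disk 2: place 19 GB, 14 GB left

6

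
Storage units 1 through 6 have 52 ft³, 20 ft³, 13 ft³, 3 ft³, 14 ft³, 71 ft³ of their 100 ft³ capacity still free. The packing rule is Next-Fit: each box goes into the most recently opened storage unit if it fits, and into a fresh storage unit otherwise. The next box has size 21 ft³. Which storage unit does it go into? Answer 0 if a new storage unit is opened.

6

Next-Fit only looks at storage unit 6, which has 71 ft³ free.
21 ft³ fits there.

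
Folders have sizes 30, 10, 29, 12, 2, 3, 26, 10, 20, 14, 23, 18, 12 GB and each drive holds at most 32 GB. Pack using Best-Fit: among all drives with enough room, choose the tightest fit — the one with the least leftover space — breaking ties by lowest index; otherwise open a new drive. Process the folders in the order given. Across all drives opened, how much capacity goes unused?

15

Put 30 GB in drive 1; 2 GB remain.
Put 10 GB in drive 2; 22 GB remain.
Put 29 GB in drive 3; 3 GB remain.
Put 12 GB in drive 2; 10 GB remain.
Put 2 GB in drive 1; 0 GB remain.
Put 3 GB in drive 3; 0 GB remain.
Put 26 GB in drive 4; 6 GB remain.
Put 10 GB in drive 2; 0 GB remain.
Put 20 GB in drive 5; 12 GB remain.
Put 14 GB in drive 6; 18 GB remain.
Put 23 GB in drive 7; 9 GB remain.
Put 18 GB in drive 6; 0 GB remain.
Put 12 GB in drive 5; 0 GB remain.
7 drives × 32 GB = 224 GB; used 209 GB; unused 15 GB.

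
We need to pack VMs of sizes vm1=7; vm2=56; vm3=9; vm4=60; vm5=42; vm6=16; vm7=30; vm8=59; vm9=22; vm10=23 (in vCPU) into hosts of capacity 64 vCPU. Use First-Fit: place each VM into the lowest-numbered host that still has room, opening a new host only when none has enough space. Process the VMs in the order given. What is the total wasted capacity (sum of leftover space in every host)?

host 1: place vm1 (7 vCPU), 57 vCPU left
host 1: place vm2 (56 vCPU), 1 vCPU left
host 2: place vm3 (9 vCPU), 55 vCPU left
host 3: place vm4 (60 vCPU), 4 vCPU left
host 2: place vm5 (42 vCPU), 13 vCPU left
host 4: place vm6 (16 vCPU), 48 vCPU left
host 4: place vm7 (30 vCPU), 18 vCPU left
host 5: place vm8 (59 vCPU), 5 vCPU left
host 6: place vm9 (22 vCPU), 42 vCPU left
host 6: place vm10 (23 vCPU), 19 vCPU left
6 hosts × 64 vCPU = 384 vCPU; used 324 vCPU; unused 60 vCPU.

60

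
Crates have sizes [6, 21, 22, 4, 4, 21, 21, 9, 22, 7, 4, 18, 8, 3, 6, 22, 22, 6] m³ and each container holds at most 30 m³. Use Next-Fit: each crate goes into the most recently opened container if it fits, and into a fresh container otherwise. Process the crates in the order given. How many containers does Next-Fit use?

9 containers

6 m³ → container 1 (remaining 24 m³)
21 m³ → container 1 (remaining 3 m³)
22 m³ → container 2 (remaining 8 m³)
4 m³ → container 2 (remaining 4 m³)
4 m³ → container 2 (remaining 0 m³)
21 m³ → container 3 (remaining 9 m³)
21 m³ → container 4 (remaining 9 m³)
9 m³ → container 4 (remaining 0 m³)
22 m³ → container 5 (remaining 8 m³)
7 m³ → container 5 (remaining 1 m³)
4 m³ → container 6 (remaining 26 m³)
18 m³ → container 6 (remaining 8 m³)
8 m³ → container 6 (remaining 0 m³)
3 m³ → container 7 (remaining 27 m³)
6 m³ → container 7 (remaining 21 m³)
22 m³ → container 8 (remaining 8 m³)
22 m³ → container 9 (remaining 8 m³)
6 m³ → container 9 (remaining 2 m³)
Final containers: [6,21] [22,4,4] [21] [21,9] [22,7] [4,18,8] [3,6] [22] [22,6].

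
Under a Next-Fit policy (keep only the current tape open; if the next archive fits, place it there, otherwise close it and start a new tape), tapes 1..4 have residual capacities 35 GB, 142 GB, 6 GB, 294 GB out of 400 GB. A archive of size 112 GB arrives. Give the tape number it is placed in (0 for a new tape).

Next-Fit only looks at tape 4, which has 294 GB free.
112 GB fits there.

4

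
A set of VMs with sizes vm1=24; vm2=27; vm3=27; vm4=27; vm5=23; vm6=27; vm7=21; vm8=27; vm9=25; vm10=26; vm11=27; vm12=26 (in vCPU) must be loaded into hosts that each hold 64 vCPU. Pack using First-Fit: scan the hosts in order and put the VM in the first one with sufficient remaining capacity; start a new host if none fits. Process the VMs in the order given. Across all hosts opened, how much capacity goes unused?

77

vm1 (24 vCPU) → host 1 (remaining 40 vCPU)
vm2 (27 vCPU) → host 1 (remaining 13 vCPU)
vm3 (27 vCPU) → host 2 (remaining 37 vCPU)
vm4 (27 vCPU) → host 2 (remaining 10 vCPU)
vm5 (23 vCPU) → host 3 (remaining 41 vCPU)
vm6 (27 vCPU) → host 3 (remaining 14 vCPU)
vm7 (21 vCPU) → host 4 (remaining 43 vCPU)
vm8 (27 vCPU) → host 4 (remaining 16 vCPU)
vm9 (25 vCPU) → host 5 (remaining 39 vCPU)
vm10 (26 vCPU) → host 5 (remaining 13 vCPU)
vm11 (27 vCPU) → host 6 (remaining 37 vCPU)
vm12 (26 vCPU) → host 6 (remaining 11 vCPU)
6 hosts × 64 vCPU = 384 vCPU; used 307 vCPU; unused 77 vCPU.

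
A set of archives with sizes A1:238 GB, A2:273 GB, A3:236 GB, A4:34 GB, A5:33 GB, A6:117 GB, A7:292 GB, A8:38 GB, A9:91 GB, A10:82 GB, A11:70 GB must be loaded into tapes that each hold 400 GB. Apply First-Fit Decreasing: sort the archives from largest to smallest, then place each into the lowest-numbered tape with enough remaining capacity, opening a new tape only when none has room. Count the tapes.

4

Sorted descending: 292, 273, 238, 236, 117, 91, 82, 70, 38, 34, 33.
Put 292 GB in tape 1; 108 GB remain.
Put 273 GB in tape 2; 127 GB remain.
Put 238 GB in tape 3; 162 GB remain.
Put 236 GB in tape 4; 164 GB remain.
Put 117 GB in tape 2; 10 GB remain.
Put 91 GB in tape 1; 17 GB remain.
Put 82 GB in tape 3; 80 GB remain.
Put 70 GB in tape 3; 10 GB remain.
Put 38 GB in tape 4; 126 GB remain.
Put 34 GB in tape 4; 92 GB remain.
Put 33 GB in tape 4; 59 GB remain.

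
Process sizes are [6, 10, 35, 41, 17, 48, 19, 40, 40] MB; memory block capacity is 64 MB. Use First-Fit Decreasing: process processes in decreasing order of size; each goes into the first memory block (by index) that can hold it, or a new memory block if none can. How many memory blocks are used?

5 memory blocks

Sorted descending: 48, 41, 40, 40, 35, 19, 17, 10, 6.
Put 48 MB in memory block 1; 16 MB remain.
Put 41 MB in memory block 2; 23 MB remain.
Put 40 MB in memory block 3; 24 MB remain.
Put 40 MB in memory block 4; 24 MB remain.
Put 35 MB in memory block 5; 29 MB remain.
Put 19 MB in memory block 2; 4 MB remain.
Put 17 MB in memory block 3; 7 MB remain.
Put 10 MB in memory block 1; 6 MB remain.
Put 6 MB in memory block 1; 0 MB remain.
Final memory blocks: [48,10,6] [41,19] [40,17] [40] [35].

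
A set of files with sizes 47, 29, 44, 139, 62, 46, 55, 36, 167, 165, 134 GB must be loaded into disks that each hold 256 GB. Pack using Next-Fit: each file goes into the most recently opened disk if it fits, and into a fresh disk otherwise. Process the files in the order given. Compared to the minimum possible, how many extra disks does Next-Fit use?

Next-Fit: [47,29,44] [139,62,46] [55,36] [167] [165] [134] → 6 disks.
Total size 924 GB; any packing needs at least ⌈924/256⌉ = 4 disks.
An optimal packing achieves that bound: [167,62] [165,55,36] [139,47,46] [134,44,29] → 4 disks.
Excess: 6 − 4 = 2.

2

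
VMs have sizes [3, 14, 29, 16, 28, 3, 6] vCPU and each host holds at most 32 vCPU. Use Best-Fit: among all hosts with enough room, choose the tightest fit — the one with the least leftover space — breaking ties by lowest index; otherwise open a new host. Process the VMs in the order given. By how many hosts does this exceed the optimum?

0

Best-Fit: [3,14,6] [29,3] [16] [28] → 4 hosts.
Total size 99 vCPU; any packing needs at least ⌈99/32⌉ = 4 hosts.
So 4 is already optimal.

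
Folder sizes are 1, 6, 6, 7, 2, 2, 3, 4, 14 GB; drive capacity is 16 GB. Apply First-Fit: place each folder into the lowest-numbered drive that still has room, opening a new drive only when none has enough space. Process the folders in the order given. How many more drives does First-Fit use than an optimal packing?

First-Fit: [1,6,6,2] [7,2,3,4] [14] → 3 drives.
Total size 45 GB; any packing needs at least ⌈45/16⌉ = 3 drives.
So 3 is already optimal.

0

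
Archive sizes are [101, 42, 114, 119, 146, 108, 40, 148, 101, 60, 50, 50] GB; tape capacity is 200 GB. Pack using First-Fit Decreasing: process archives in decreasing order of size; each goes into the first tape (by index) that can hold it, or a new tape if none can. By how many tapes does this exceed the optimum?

First-Fit Decreasing: [148,50] [146,50] [119,60] [114,42,40] [108] [101] [101] → 7 tapes.
7 archives exceed 100 GB (half the capacity), and no two of those can share a tape, so at least 7 tapes are needed.
So 7 is already optimal.

0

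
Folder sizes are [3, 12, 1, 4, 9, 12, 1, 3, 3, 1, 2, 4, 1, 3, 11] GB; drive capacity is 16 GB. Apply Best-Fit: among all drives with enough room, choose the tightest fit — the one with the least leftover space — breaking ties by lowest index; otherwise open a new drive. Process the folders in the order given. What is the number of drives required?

5

3 GB → drive 1 (remaining 13 GB)
12 GB → drive 1 (remaining 1 GB)
1 GB → drive 1 (remaining 0 GB)
4 GB → drive 2 (remaining 12 GB)
9 GB → drive 2 (remaining 3 GB)
12 GB → drive 3 (remaining 4 GB)
1 GB → drive 2 (remaining 2 GB)
3 GB → drive 3 (remaining 1 GB)
3 GB → drive 4 (remaining 13 GB)
1 GB → drive 3 (remaining 0 GB)
2 GB → drive 2 (remaining 0 GB)
4 GB → drive 4 (remaining 9 GB)
1 GB → drive 4 (remaining 8 GB)
3 GB → drive 4 (remaining 5 GB)
11 GB → drive 5 (remaining 5 GB)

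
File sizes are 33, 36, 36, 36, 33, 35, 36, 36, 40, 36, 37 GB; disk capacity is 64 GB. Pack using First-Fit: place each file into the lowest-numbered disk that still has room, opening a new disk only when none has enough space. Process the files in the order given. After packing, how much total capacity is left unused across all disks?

310

Put 33 GB in disk 1; 31 GB remain.
Put 36 GB in disk 2; 28 GB remain.
Put 36 GB in disk 3; 28 GB remain.
Put 36 GB in disk 4; 28 GB remain.
Put 33 GB in disk 5; 31 GB remain.
Put 35 GB in disk 6; 29 GB remain.
Put 36 GB in disk 7; 28 GB remain.
Put 36 GB in disk 8; 28 GB remain.
Put 40 GB in disk 9; 24 GB remain.
Put 36 GB in disk 10; 28 GB remain.
Put 37 GB in disk 11; 27 GB remain.
11 disks × 64 GB = 704 GB; used 394 GB; unused 310 GB.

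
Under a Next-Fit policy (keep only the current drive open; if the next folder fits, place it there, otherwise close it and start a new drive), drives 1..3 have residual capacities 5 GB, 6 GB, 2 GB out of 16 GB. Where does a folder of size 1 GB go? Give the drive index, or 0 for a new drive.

Next-Fit only looks at drive 3, which has 2 GB free.
1 GB fits there.

3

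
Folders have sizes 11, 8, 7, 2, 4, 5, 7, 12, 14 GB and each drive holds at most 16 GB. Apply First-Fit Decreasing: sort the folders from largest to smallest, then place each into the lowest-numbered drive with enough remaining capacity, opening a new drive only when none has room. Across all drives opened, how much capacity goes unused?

Sorted descending: 14, 12, 11, 8, 7, 7, 5, 4, 2.
drive 1: place 14 GB, 2 GB left
drive 2: place 12 GB, 4 GB left
drive 3: place 11 GB, 5 GB left
drive 4: place 8 GB, 8 GB left
drive 4: place 7 GB, 1 GB left
drive 5: place 7 GB, 9 GB left
drive 3: place 5 GB, 0 GB left
drive 2: place 4 GB, 0 GB left
drive 1: place 2 GB, 0 GB left
5 drives × 16 GB = 80 GB; used 70 GB; unused 10 GB.

10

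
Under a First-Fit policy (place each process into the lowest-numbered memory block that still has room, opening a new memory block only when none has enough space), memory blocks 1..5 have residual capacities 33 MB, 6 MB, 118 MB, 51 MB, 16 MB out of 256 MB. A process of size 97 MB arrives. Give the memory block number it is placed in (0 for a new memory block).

Memory blocks with room: memory block 3 (118 MB).
The first with room is memory block 3.

3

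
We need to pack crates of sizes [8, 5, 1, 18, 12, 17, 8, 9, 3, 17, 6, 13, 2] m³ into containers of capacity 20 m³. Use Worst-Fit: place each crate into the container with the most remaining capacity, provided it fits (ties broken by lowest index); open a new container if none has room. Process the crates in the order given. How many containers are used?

7

8 m³ → container 1 (remaining 12 m³)
5 m³ → container 1 (remaining 7 m³)
1 m³ → container 1 (remaining 6 m³)
18 m³ → container 2 (remaining 2 m³)
12 m³ → container 3 (remaining 8 m³)
17 m³ → container 4 (remaining 3 m³)
8 m³ → container 3 (remaining 0 m³)
9 m³ → container 5 (remaining 11 m³)
3 m³ → container 5 (remaining 8 m³)
17 m³ → container 6 (remaining 3 m³)
6 m³ → container 5 (remaining 2 m³)
13 m³ → container 7 (remaining 7 m³)
2 m³ → container 7 (remaining 5 m³)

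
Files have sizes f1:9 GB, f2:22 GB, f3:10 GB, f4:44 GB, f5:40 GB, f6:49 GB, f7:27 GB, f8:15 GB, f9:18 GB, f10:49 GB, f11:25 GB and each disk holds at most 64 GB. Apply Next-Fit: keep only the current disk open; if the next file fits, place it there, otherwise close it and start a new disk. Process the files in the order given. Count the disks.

f1 (9 GB) → disk 1 (remaining 55 GB)
f2 (22 GB) → disk 1 (remaining 33 GB)
f3 (10 GB) → disk 1 (remaining 23 GB)
f4 (44 GB) → disk 2 (remaining 20 GB)
f5 (40 GB) → disk 3 (remaining 24 GB)
f6 (49 GB) → disk 4 (remaining 15 GB)
f7 (27 GB) → disk 5 (remaining 37 GB)
f8 (15 GB) → disk 5 (remaining 22 GB)
f9 (18 GB) → disk 5 (remaining 4 GB)
f10 (49 GB) → disk 6 (remaining 15 GB)
f11 (25 GB) → disk 7 (remaining 39 GB)

7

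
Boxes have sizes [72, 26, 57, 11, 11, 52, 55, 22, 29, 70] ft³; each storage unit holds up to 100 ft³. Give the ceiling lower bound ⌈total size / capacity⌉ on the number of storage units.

Total size = 72 + 26 + 57 + 11 + 11 + 52 + 55 + 22 + 29 + 70 = 405 ft³.
⌈405 / 100⌉ = 5.

5 storage units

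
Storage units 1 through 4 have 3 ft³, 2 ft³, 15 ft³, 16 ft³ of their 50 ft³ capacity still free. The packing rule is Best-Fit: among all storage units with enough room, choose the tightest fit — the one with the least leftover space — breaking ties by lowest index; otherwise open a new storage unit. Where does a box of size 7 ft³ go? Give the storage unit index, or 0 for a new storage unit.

Storage units with room: storage unit 3 (15 ft³), storage unit 4 (16 ft³).
Tightest fit is storage unit 3 with 15 ft³ free.

3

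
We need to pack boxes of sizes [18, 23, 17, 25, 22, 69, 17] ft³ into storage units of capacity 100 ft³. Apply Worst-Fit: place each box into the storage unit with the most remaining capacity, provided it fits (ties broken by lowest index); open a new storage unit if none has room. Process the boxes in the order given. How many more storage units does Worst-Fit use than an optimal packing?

0

Worst-Fit: [18,23,17,25,17] [22,69] → 2 storage units.
Total size 191 ft³; any packing needs at least ⌈191/100⌉ = 2 storage units.
So 2 is already optimal.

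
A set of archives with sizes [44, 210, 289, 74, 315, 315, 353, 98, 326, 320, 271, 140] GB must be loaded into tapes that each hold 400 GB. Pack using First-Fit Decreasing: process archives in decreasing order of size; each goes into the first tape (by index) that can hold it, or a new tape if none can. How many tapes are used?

Sorted descending: 353, 326, 320, 315, 315, 289, 271, 210, 140, 98, 74, 44.
Put 353 GB in tape 1; 47 GB remain.
Put 326 GB in tape 2; 74 GB remain.
Put 320 GB in tape 3; 80 GB remain.
Put 315 GB in tape 4; 85 GB remain.
Put 315 GB in tape 5; 85 GB remain.
Put 289 GB in tape 6; 111 GB remain.
Put 271 GB in tape 7; 129 GB remain.
Put 210 GB in tape 8; 190 GB remain.
Put 140 GB in tape 8; 50 GB remain.
Put 98 GB in tape 6; 13 GB remain.
Put 74 GB in tape 2; 0 GB remain.
Put 44 GB in tape 1; 3 GB remain.
Final tapes: [353,44] [326,74] [320] [315] [315] [289,98] [271] [210,140].

8 tapes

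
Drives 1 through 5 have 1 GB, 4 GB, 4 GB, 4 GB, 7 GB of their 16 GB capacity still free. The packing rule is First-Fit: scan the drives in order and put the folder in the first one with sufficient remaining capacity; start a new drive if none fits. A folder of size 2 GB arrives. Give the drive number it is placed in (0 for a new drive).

Drives with room: drive 2 (4 GB), drive 3 (4 GB), drive 4 (4 GB), drive 5 (7 GB).
The first with room is drive 2.

2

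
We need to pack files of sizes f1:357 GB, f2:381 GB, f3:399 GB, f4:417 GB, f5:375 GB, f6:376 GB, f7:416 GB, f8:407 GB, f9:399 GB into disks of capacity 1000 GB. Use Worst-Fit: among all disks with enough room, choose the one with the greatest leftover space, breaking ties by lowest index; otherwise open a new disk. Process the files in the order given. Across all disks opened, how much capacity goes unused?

disk 1: place f1 (357 GB), 643 GB left
disk 1: place f2 (381 GB), 262 GB left
disk 2: place f3 (399 GB), 601 GB left
disk 2: place f4 (417 GB), 184 GB left
disk 3: place f5 (375 GB), 625 GB left
disk 3: place f6 (376 GB), 249 GB left
disk 4: place f7 (416 GB), 584 GB left
disk 4: place f8 (407 GB), 177 GB left
disk 5: place f9 (399 GB), 601 GB left
5 disks × 1000 GB = 5000 GB; used 3527 GB; unused 1473 GB.

1473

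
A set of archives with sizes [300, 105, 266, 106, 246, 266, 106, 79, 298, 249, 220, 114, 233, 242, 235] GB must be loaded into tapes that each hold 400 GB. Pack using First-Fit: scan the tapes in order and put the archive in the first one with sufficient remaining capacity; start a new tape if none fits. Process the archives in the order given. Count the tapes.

10 tapes

tape 1: place 300 GB, 100 GB left
tape 2: place 105 GB, 295 GB left
tape 2: place 266 GB, 29 GB left
tape 3: place 106 GB, 294 GB left
tape 3: place 246 GB, 48 GB left
tape 4: place 266 GB, 134 GB left
tape 4: place 106 GB, 28 GB left
tape 1: place 79 GB, 21 GB left
tape 5: place 298 GB, 102 GB left
tape 6: place 249 GB, 151 GB left
tape 7: place 220 GB, 180 GB left
tape 6: place 114 GB, 37 GB left
tape 8: place 233 GB, 167 GB left
tape 9: place 242 GB, 158 GB left
tape 10: place 235 GB, 165 GB left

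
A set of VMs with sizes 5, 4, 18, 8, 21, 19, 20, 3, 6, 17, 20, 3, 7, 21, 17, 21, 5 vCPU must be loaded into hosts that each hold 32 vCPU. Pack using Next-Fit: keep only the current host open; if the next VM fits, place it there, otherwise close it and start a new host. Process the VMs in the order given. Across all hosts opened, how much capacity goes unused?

5 vCPU → host 1 (remaining 27 vCPU)
4 vCPU → host 1 (remaining 23 vCPU)
18 vCPU → host 1 (remaining 5 vCPU)
8 vCPU → host 2 (remaining 24 vCPU)
21 vCPU → host 2 (remaining 3 vCPU)
19 vCPU → host 3 (remaining 13 vCPU)
20 vCPU → host 4 (remaining 12 vCPU)
3 vCPU → host 4 (remaining 9 vCPU)
6 vCPU → host 4 (remaining 3 vCPU)
17 vCPU → host 5 (remaining 15 vCPU)
20 vCPU → host 6 (remaining 12 vCPU)
3 vCPU → host 6 (remaining 9 vCPU)
7 vCPU → host 6 (remaining 2 vCPU)
21 vCPU → host 7 (remaining 11 vCPU)
17 vCPU → host 8 (remaining 15 vCPU)
21 vCPU → host 9 (remaining 11 vCPU)
5 vCPU → host 9 (remaining 6 vCPU)
9 hosts × 32 vCPU = 288 vCPU; used 215 vCPU; unused 73 vCPU.

73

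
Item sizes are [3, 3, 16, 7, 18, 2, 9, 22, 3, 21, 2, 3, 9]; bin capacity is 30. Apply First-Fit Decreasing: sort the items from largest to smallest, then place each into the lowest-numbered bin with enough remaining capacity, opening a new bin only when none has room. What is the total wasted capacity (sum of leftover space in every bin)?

2

Sorted descending: 22, 21, 18, 16, 9, 9, 7, 3, 3, 3, 3, 2, 2.
bin 1: place 22, 8 left
bin 2: place 21, 9 left
bin 3: place 18, 12 left
bin 4: place 16, 14 left
bin 2: place 9, 0 left
bin 3: place 9, 3 left
bin 1: place 7, 1 left
bin 3: place 3, 0 left
bin 4: place 3, 11 left
bin 4: place 3, 8 left
bin 4: place 3, 5 left
bin 4: place 2, 3 left
bin 4: place 2, 1 left
4 bins × 30 = 120; used 118; unused 2.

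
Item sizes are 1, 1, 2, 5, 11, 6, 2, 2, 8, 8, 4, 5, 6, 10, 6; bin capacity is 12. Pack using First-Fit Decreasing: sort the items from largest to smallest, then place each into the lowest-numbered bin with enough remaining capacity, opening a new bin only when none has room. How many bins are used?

7 bins

Sorted descending: 11, 10, 8, 8, 6, 6, 6, 5, 5, 4, 2, 2, 2, 1, 1.
11 → bin 1 (remaining 1)
10 → bin 2 (remaining 2)
8 → bin 3 (remaining 4)
8 → bin 4 (remaining 4)
6 → bin 5 (remaining 6)
6 → bin 5 (remaining 0)
6 → bin 6 (remaining 6)
5 → bin 6 (remaining 1)
5 → bin 7 (remaining 7)
4 → bin 3 (remaining 0)
2 → bin 2 (remaining 0)
2 → bin 4 (remaining 2)
2 → bin 4 (remaining 0)
1 → bin 1 (remaining 0)
1 → bin 6 (remaining 0)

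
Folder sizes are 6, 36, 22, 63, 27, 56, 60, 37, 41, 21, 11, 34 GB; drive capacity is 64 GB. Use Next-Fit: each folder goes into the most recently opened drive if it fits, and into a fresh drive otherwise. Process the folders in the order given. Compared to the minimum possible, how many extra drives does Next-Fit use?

Next-Fit: [6,36,22] [63] [27] [56] [60] [37] [41,21] [11,34] → 8 drives.
Total size 414 GB; any packing needs at least ⌈414/64⌉ = 7 drives.
An optimal packing achieves that bound: [63] [60] [56,6] [41,22] [37,27] [36,21] [34,11] → 7 drives.
Excess: 8 − 7 = 1.

1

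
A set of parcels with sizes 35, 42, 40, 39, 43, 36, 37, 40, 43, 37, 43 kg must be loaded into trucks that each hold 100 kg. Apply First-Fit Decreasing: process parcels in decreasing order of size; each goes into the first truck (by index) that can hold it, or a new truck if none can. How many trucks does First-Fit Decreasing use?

6 trucks

Sorted descending: 43, 43, 43, 42, 40, 40, 39, 37, 37, 36, 35.
43 kg → truck 1 (remaining 57 kg)
43 kg → truck 1 (remaining 14 kg)
43 kg → truck 2 (remaining 57 kg)
42 kg → truck 2 (remaining 15 kg)
40 kg → truck 3 (remaining 60 kg)
40 kg → truck 3 (remaining 20 kg)
39 kg → truck 4 (remaining 61 kg)
37 kg → truck 4 (remaining 24 kg)
37 kg → truck 5 (remaining 63 kg)
36 kg → truck 5 (remaining 27 kg)
35 kg → truck 6 (remaining 65 kg)
Final trucks: [43,43] [43,42] [40,40] [39,37] [37,36] [35].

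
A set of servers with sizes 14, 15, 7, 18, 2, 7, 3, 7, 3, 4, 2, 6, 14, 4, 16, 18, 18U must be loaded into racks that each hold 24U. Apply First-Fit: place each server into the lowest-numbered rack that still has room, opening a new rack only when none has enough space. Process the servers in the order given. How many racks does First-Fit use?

14U → rack 1 (remaining 10U)
15U → rack 2 (remaining 9U)
7U → rack 1 (remaining 3U)
18U → rack 3 (remaining 6U)
2U → rack 1 (remaining 1U)
7U → rack 2 (remaining 2U)
3U → rack 3 (remaining 3U)
7U → rack 4 (remaining 17U)
3U → rack 3 (remaining 0U)
4U → rack 4 (remaining 13U)
2U → rack 2 (remaining 0U)
6U → rack 4 (remaining 7U)
14U → rack 5 (remaining 10U)
4U → rack 4 (remaining 3U)
16U → rack 6 (remaining 8U)
18U → rack 7 (remaining 6U)
18U → rack 8 (remaining 6U)
Final racks: [14,7,2] [15,7,2] [18,3,3] [7,4,6,4] [14] [16] [18] [18].

8 racks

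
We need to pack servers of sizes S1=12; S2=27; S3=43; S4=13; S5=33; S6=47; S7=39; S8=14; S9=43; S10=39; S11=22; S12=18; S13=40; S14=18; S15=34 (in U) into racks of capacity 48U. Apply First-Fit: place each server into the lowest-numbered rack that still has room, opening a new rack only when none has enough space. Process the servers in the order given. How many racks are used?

Put S1 (12U) in rack 1; 36U remain.
Put S2 (27U) in rack 1; 9U remain.
Put S3 (43U) in rack 2; 5U remain.
Put S4 (13U) in rack 3; 35U remain.
Put S5 (33U) in rack 3; 2U remain.
Put S6 (47U) in rack 4; 1U remain.
Put S7 (39U) in rack 5; 9U remain.
Put S8 (14U) in rack 6; 34U remain.
Put S9 (43U) in rack 7; 5U remain.
Put S10 (39U) in rack 8; 9U remain.
Put S11 (22U) in rack 6; 12U remain.
Put S12 (18U) in rack 9; 30U remain.
Put S13 (40U) in rack 10; 8U remain.
Put S14 (18U) in rack 9; 12U remain.
Put S15 (34U) in rack 11; 14U remain.

11 racks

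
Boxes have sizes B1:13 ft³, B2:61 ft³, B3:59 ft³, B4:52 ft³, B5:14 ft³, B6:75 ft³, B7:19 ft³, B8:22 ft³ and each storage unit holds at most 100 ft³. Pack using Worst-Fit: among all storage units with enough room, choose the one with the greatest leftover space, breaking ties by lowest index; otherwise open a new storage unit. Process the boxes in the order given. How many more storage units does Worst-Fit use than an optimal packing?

0

Worst-Fit: [13,61] [59,19] [52,14,22] [75] → 4 storage units.
Total size 315 ft³; any packing needs at least ⌈315/100⌉ = 4 storage units.
So 4 is already optimal.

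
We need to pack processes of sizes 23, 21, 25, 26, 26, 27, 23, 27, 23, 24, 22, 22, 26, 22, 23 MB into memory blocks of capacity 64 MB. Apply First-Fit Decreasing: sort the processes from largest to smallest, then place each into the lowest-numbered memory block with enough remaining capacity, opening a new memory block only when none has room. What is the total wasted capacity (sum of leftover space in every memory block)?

Sorted descending: 27, 27, 26, 26, 26, 25, 24, 23, 23, 23, 23, 22, 22, 22, 21.
memory block 1: place 27 MB, 37 MB left
memory block 1: place 27 MB, 10 MB left
memory block 2: place 26 MB, 38 MB left
memory block 2: place 26 MB, 12 MB left
memory block 3: place 26 MB, 38 MB left
memory block 3: place 25 MB, 13 MB left
memory block 4: place 24 MB, 40 MB left
memory block 4: place 23 MB, 17 MB left
memory block 5: place 23 MB, 41 MB left
memory block 5: place 23 MB, 18 MB left
memory block 6: place 23 MB, 41 MB left
memory block 6: place 22 MB, 19 MB left
memory block 7: place 22 MB, 42 MB left
memory block 7: place 22 MB, 20 MB left
memory block 8: place 21 MB, 43 MB left
8 memory blocks × 64 MB = 512 MB; used 360 MB; unused 152 MB.

152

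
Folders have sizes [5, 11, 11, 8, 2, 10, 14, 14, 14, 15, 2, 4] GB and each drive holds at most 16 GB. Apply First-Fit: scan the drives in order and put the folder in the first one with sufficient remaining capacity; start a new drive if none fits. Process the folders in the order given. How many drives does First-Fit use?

8

Put 5 GB in drive 1; 11 GB remain.
Put 11 GB in drive 1; 0 GB remain.
Put 11 GB in drive 2; 5 GB remain.
Put 8 GB in drive 3; 8 GB remain.
Put 2 GB in drive 2; 3 GB remain.
Put 10 GB in drive 4; 6 GB remain.
Put 14 GB in drive 5; 2 GB remain.
Put 14 GB in drive 6; 2 GB remain.
Put 14 GB in drive 7; 2 GB remain.
Put 15 GB in drive 8; 1 GB remain.
Put 2 GB in drive 2; 1 GB remain.
Put 4 GB in drive 3; 4 GB remain.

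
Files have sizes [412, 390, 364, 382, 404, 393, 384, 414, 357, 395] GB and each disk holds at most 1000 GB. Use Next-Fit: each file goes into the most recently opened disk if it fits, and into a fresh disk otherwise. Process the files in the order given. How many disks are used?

disk 1: place 412 GB, 588 GB left
disk 1: place 390 GB, 198 GB left
disk 2: place 364 GB, 636 GB left
disk 2: place 382 GB, 254 GB left
disk 3: place 404 GB, 596 GB left
disk 3: place 393 GB, 203 GB left
disk 4: place 384 GB, 616 GB left
disk 4: place 414 GB, 202 GB left
disk 5: place 357 GB, 643 GB left
disk 5: place 395 GB, 248 GB left
Final disks: [412,390] [364,382] [404,393] [384,414] [357,395].

5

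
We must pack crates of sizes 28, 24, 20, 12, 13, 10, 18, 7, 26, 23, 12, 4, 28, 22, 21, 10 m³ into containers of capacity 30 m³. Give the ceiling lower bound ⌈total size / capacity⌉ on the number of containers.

Total size = 28 + 24 + 20 + 12 + 13 + 10 + 18 + 7 + 26 + 23 + 12 + 4 + 28 + 22 + 21 + 10 = 278 m³.
⌈278 / 30⌉ = 10.

10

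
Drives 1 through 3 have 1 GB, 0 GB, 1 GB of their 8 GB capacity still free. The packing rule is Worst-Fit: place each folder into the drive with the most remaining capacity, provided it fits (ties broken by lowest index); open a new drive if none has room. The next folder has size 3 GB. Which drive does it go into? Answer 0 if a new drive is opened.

No drive has ≥ 3 GB free, so a new drive is opened.

0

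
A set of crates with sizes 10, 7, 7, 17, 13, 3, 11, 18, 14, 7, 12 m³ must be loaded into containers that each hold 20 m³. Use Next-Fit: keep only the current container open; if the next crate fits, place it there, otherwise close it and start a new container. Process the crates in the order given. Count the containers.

8

10 m³ → container 1 (remaining 10 m³)
7 m³ → container 1 (remaining 3 m³)
7 m³ → container 2 (remaining 13 m³)
17 m³ → container 3 (remaining 3 m³)
13 m³ → container 4 (remaining 7 m³)
3 m³ → container 4 (remaining 4 m³)
11 m³ → container 5 (remaining 9 m³)
18 m³ → container 6 (remaining 2 m³)
14 m³ → container 7 (remaining 6 m³)
7 m³ → container 8 (remaining 13 m³)
12 m³ → container 8 (remaining 1 m³)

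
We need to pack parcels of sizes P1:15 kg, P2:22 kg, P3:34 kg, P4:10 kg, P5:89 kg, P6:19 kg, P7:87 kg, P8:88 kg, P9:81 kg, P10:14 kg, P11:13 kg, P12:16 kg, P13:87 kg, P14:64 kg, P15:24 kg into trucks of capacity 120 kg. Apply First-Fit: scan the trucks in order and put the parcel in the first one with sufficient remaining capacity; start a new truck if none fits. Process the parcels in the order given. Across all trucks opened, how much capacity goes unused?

177

truck 1: place P1 (15 kg), 105 kg left
truck 1: place P2 (22 kg), 83 kg left
truck 1: place P3 (34 kg), 49 kg left
truck 1: place P4 (10 kg), 39 kg left
truck 2: place P5 (89 kg), 31 kg left
truck 1: place P6 (19 kg), 20 kg left
truck 3: place P7 (87 kg), 33 kg left
truck 4: place P8 (88 kg), 32 kg left
truck 5: place P9 (81 kg), 39 kg left
truck 1: place P10 (14 kg), 6 kg left
truck 2: place P11 (13 kg), 18 kg left
truck 2: place P12 (16 kg), 2 kg left
truck 6: place P13 (87 kg), 33 kg left
truck 7: place P14 (64 kg), 56 kg left
truck 3: place P15 (24 kg), 9 kg left
7 trucks × 120 kg = 840 kg; used 663 kg; unused 177 kg.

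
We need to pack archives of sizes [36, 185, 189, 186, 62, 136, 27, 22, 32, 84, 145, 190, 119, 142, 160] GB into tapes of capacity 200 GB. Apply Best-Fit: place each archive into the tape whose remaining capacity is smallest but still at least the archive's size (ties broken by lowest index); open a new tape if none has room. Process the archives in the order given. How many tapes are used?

11 tapes

Put 36 GB in tape 1; 164 GB remain.
Put 185 GB in tape 2; 15 GB remain.
Put 189 GB in tape 3; 11 GB remain.
Put 186 GB in tape 4; 14 GB remain.
Put 62 GB in tape 1; 102 GB remain.
Put 136 GB in tape 5; 64 GB remain.
Put 27 GB in tape 5; 37 GB remain.
Put 22 GB in tape 5; 15 GB remain.
Put 32 GB in tape 1; 70 GB remain.
Put 84 GB in tape 6; 116 GB remain.
Put 145 GB in tape 7; 55 GB remain.
Put 190 GB in tape 8; 10 GB remain.
Put 119 GB in tape 9; 81 GB remain.
Put 142 GB in tape 10; 58 GB remain.
Put 160 GB in tape 11; 40 GB remain.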